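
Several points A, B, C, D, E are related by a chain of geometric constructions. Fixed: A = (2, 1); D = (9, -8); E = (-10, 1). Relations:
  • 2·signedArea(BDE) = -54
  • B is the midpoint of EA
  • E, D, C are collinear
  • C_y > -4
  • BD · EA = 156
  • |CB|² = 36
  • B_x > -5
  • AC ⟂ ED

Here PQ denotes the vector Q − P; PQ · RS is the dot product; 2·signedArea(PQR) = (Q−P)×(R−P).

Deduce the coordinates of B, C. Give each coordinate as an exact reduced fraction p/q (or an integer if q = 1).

1. B_x = -4  [B is the midpoint of EA]
2. B_y = 1  [B is the midpoint of EA]
   → B = (-4, 1)
3. C_x = -44/221  [E, D, C are collinear ∩ AC ⟂ ED]
4. C_y = -805/221  [E, D, C are collinear ∩ AC ⟂ ED]
   → C = (-44/221, -805/221)

B = (-4, 1)
C = (-44/221, -805/221)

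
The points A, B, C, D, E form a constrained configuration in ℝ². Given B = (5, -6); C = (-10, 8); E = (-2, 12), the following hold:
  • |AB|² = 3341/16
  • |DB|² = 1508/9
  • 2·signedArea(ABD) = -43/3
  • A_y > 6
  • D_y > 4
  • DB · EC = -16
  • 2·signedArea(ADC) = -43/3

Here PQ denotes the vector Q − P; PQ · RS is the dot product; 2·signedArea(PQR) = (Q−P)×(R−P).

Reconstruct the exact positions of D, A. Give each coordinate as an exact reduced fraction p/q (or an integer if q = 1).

A = (-9/4, 13/2)
D = (-7/3, 14/3)

1. D_x = -7/3  [line 8·x + 4·y + 0 = 0 ∩ |DB|² = 1508/9]
2. D_y = 14/3  [line 8·x + 4·y + 0 = 0 ∩ |DB|² = 1508/9]
   → D = (-7/3, 14/3)
3. A_x = -9/4  [2·signedArea(ABD) = -43/3 ∩ 2·signedArea(ADC) = -43/3]
4. A_y = 13/2  [2·signedArea(ABD) = -43/3 ∩ 2·signedArea(ADC) = -43/3]
   → A = (-9/4, 13/2)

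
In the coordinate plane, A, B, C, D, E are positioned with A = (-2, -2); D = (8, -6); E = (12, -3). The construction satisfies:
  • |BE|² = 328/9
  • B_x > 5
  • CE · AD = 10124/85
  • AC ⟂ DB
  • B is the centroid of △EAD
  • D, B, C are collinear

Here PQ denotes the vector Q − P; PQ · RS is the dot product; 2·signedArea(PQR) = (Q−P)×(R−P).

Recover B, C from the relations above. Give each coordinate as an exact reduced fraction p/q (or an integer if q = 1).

1. B_x = 6  [B is the centroid of △EAD]
2. B_y = -11/3  [B is the centroid of △EAD]
   → B = (6, -11/3)
3. C_x = 152/85  [D, B, C are collinear ∩ AC ⟂ DB]
4. C_y = 106/85  [D, B, C are collinear ∩ AC ⟂ DB]
   → C = (152/85, 106/85)

B = (6, -11/3)
C = (152/85, 106/85)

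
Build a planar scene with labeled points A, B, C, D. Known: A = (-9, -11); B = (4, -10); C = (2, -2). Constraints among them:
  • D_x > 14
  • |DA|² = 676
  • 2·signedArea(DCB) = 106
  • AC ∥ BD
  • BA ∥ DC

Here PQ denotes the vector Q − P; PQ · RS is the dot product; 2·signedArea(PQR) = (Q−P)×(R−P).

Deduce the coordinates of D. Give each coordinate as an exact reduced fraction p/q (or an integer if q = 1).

D = (15, -1)

1. D_x = 15  [BA ∥ DC ∩ AC ∥ BD]
2. D_y = -1  [BA ∥ DC ∩ AC ∥ BD]
   → D = (15, -1)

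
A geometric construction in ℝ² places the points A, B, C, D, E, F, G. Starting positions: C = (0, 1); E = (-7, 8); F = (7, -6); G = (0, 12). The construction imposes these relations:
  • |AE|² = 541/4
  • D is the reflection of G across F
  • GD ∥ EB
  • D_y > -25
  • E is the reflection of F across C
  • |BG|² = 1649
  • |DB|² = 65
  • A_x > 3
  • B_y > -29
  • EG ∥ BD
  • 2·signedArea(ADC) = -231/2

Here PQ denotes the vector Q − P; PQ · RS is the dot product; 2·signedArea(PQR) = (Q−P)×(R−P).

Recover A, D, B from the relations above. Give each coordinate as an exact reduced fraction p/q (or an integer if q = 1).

1. D_x = 14  [D is the reflection of G across F]
2. D_y = -24  [D is the reflection of G across F]
   → D = (14, -24)
3. B_x = 7  [EG ∥ BD ∩ GD ∥ EB]
4. B_y = -28  [EG ∥ BD ∩ GD ∥ EB]
   → B = (7, -28)
5. A_x = 7/2  [line -25·x + -14·y + 259/2 = 0 ∩ |AE|² = 541/4]
6. A_y = 3  [line -25·x + -14·y + 259/2 = 0 ∩ |AE|² = 541/4]
   → A = (7/2, 3)

A = (7/2, 3)
B = (7, -28)
D = (14, -24)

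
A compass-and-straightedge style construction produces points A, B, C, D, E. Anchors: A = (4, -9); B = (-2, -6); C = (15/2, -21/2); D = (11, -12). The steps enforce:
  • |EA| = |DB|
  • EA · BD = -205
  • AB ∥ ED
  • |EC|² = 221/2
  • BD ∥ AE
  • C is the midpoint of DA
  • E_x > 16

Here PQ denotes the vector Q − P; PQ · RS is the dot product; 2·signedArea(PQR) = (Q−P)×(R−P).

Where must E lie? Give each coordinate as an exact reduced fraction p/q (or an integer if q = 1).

E = (17, -15)

1. E_x = 17  [AB ∥ ED ∩ BD ∥ AE]
2. E_y = -15  [AB ∥ ED ∩ BD ∥ AE]
   → E = (17, -15)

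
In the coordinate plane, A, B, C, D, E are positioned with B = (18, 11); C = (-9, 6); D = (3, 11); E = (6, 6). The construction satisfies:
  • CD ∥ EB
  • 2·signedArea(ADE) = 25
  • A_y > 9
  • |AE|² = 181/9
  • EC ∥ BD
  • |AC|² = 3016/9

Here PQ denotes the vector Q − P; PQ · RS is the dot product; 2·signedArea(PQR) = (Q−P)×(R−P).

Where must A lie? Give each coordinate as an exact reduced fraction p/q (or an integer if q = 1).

1. A_x = 9  [line 5·x + 3·y + -73 = 0 ∩ |AE|² = 181/9]
2. A_y = 28/3  [line 5·x + 3·y + -73 = 0 ∩ |AE|² = 181/9]
   → A = (9, 28/3)

A = (9, 28/3)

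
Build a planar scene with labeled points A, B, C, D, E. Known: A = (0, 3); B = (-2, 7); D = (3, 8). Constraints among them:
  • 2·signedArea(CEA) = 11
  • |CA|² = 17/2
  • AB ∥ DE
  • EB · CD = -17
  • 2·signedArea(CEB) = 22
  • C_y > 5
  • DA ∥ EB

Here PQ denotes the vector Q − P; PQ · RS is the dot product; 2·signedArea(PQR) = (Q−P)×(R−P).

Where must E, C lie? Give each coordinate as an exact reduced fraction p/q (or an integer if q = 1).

C = (3/2, 11/2)
E = (1, 12)

1. E_x = 1  [DA ∥ EB ∩ AB ∥ DE]
2. E_y = 12  [DA ∥ EB ∩ AB ∥ DE]
   → E = (1, 12)
3. C_x = 3/2  [2·signedArea(CEA) = 11 ∩ 2·signedArea(CEB) = 22]
4. C_y = 11/2  [2·signedArea(CEA) = 11 ∩ 2·signedArea(CEB) = 22]
   → C = (3/2, 11/2)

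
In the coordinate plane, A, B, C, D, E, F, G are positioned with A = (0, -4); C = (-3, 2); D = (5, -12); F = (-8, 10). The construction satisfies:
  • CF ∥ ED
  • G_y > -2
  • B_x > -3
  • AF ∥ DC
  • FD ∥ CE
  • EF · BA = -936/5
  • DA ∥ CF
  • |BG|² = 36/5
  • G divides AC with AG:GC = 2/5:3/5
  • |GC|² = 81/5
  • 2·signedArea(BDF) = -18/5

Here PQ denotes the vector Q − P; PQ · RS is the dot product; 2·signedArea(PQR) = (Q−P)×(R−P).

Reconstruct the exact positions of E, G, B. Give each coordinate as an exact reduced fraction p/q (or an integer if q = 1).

B = (-12/5, 4/5)
E = (10, -20)
G = (-6/5, -8/5)

1. E_x = 10  [CF ∥ ED ∩ FD ∥ CE]
2. E_y = -20  [CF ∥ ED ∩ FD ∥ CE]
   → E = (10, -20)
3. G_x = -6/5  [G divides AC with AG:GC = 2/5:3/5]
4. G_y = -8/5  [G divides AC with AG:GC = 2/5:3/5]
   → G = (-6/5, -8/5)
5. B_x = -12/5  [2·signedArea(BDF) = -18/5 ∩ EF · BA = -936/5]
6. B_y = 4/5  [2·signedArea(BDF) = -18/5 ∩ EF · BA = -936/5]
   → B = (-12/5, 4/5)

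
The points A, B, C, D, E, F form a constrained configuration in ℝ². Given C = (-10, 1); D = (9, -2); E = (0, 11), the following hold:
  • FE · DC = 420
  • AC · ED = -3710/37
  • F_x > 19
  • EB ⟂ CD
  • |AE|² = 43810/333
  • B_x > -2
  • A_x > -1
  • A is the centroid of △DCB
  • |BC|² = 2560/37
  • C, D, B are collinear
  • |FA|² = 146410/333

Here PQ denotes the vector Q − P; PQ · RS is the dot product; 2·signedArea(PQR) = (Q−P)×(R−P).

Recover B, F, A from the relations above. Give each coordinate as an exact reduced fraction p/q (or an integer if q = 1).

1. B_x = -66/37  [C, D, B are collinear ∩ EB ⟂ CD]
2. B_y = -11/37  [C, D, B are collinear ∩ EB ⟂ CD]
   → B = (-66/37, -11/37)
3. A_x = -103/111  [A is the centroid of △DCB]
4. A_y = -16/37  [A is the centroid of △DCB]
   → A = (-103/111, -16/37)
5. F_x = 732/37  [line 19·x + -3·y + -387 = 0 ∩ |FA|² = 146410/333]
6. F_y = -137/37  [line 19·x + -3·y + -387 = 0 ∩ |FA|² = 146410/333]
   → F = (732/37, -137/37)

A = (-103/111, -16/37)
B = (-66/37, -11/37)
F = (732/37, -137/37)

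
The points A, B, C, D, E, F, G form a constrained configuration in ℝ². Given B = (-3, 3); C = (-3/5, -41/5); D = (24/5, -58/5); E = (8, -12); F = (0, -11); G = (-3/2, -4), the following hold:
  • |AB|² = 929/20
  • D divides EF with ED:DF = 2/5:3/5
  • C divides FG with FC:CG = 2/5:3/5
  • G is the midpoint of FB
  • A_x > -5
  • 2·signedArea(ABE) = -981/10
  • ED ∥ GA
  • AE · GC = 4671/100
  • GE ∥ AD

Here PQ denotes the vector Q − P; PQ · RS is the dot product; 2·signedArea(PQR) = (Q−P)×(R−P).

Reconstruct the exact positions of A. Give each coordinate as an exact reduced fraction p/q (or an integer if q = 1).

A = (-47/10, -18/5)

1. A_x = -47/10  [GE ∥ AD ∩ ED ∥ GA]
2. A_y = -18/5  [GE ∥ AD ∩ ED ∥ GA]
   → A = (-47/10, -18/5)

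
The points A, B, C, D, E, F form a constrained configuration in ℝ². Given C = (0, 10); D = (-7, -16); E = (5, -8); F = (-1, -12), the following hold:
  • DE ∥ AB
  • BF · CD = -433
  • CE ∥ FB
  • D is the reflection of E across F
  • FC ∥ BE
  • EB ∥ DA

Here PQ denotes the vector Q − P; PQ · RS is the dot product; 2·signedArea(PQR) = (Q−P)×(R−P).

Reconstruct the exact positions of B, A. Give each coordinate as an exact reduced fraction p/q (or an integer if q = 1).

A = (-8, -38)
B = (4, -30)

1. B_x = 4  [FC ∥ BE ∩ CE ∥ FB]
2. B_y = -30  [FC ∥ BE ∩ CE ∥ FB]
   → B = (4, -30)
3. A_x = -8  [DE ∥ AB ∩ EB ∥ DA]
4. A_y = -38  [DE ∥ AB ∩ EB ∥ DA]
   → A = (-8, -38)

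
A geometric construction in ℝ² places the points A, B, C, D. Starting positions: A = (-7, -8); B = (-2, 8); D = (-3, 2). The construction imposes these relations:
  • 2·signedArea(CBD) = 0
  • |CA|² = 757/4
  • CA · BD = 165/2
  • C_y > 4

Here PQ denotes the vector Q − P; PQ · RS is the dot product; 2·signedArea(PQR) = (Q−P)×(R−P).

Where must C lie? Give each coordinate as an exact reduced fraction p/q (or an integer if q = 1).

1. C_x = -5/2  [2·signedArea(CBD) = 0 ∩ CA · BD = 165/2]
2. C_y = 5  [2·signedArea(CBD) = 0 ∩ CA · BD = 165/2]
   → C = (-5/2, 5)

C = (-5/2, 5)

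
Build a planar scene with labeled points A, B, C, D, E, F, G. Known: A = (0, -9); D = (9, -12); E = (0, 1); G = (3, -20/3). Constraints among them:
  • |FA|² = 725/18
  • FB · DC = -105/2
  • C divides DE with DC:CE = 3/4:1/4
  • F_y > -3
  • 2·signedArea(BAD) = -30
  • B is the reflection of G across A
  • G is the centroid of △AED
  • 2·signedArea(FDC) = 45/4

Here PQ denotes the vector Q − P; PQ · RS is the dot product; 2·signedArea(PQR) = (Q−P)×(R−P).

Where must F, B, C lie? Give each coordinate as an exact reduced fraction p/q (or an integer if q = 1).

1. B_x = -3  [B is the reflection of G across A]
2. B_y = -34/3  [B is the reflection of G across A]
   → B = (-3, -34/3)
3. C_x = 9/4  [C divides DE with DC:CE = 3/4:1/4]
4. C_y = -9/4  [C divides DE with DC:CE = 3/4:1/4]
   → C = (9/4, -9/4)
5. F_x = 3/2  [FB · DC = -105/2 ∩ 2·signedArea(FDC) = 45/4]
6. F_y = -17/6  [FB · DC = -105/2 ∩ 2·signedArea(FDC) = 45/4]
   → F = (3/2, -17/6)

B = (-3, -34/3)
C = (9/4, -9/4)
F = (3/2, -17/6)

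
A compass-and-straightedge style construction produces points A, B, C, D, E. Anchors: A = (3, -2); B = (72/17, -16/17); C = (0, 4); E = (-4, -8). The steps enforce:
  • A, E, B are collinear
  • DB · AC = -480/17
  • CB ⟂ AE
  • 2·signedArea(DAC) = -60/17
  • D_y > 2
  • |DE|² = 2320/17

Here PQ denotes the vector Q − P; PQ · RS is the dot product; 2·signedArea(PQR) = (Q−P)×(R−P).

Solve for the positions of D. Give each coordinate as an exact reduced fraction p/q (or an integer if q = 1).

D = (24/17, 40/17)

1. D_x = 24/17  [2·signedArea(DAC) = -60/17 ∩ DB · AC = -480/17]
2. D_y = 40/17  [2·signedArea(DAC) = -60/17 ∩ DB · AC = -480/17]
   → D = (24/17, 40/17)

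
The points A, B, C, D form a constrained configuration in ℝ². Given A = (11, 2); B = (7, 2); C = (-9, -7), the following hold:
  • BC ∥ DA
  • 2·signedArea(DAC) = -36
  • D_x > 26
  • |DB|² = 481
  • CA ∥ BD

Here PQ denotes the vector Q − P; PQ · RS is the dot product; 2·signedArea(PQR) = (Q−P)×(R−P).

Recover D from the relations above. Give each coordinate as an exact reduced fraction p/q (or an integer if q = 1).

D = (27, 11)

1. D_x = 27  [BC ∥ DA ∩ CA ∥ BD]
2. D_y = 11  [BC ∥ DA ∩ CA ∥ BD]
   → D = (27, 11)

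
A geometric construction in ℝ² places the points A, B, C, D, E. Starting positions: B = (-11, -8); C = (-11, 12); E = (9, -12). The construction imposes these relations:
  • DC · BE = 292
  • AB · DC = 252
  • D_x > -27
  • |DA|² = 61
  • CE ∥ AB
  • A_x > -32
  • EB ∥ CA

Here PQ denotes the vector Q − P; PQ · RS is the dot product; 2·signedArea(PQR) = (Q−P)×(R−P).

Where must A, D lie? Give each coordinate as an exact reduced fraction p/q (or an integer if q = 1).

A = (-31, 16)
D = (-26, 10)

1. A_x = -31  [CE ∥ AB ∩ EB ∥ CA]
2. A_y = 16  [CE ∥ AB ∩ EB ∥ CA]
   → A = (-31, 16)
3. D_x = -26  [DC · BE = 292 ∩ AB · DC = 252]
4. D_y = 10  [DC · BE = 292 ∩ AB · DC = 252]
   → D = (-26, 10)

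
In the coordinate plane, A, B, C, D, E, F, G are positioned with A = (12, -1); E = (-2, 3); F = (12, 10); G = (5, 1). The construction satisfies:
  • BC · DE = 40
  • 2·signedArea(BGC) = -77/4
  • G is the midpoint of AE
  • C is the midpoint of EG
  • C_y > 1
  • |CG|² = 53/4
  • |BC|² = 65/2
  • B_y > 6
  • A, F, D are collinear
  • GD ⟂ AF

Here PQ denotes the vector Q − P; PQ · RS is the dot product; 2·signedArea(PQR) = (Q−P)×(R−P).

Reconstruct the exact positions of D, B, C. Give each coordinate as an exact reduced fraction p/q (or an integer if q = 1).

B = (5, 13/2)
C = (3/2, 2)
D = (12, 1)

1. D_x = 12  [A, F, D are collinear ∩ GD ⟂ AF]
2. D_y = 1  [A, F, D are collinear ∩ GD ⟂ AF]
   → D = (12, 1)
3. C_x = 3/2  [C is the midpoint of EG]
4. C_y = 2  [C is the midpoint of EG]
   → C = (3/2, 2)
5. B_x = 5  [2·signedArea(BGC) = -77/4 ∩ BC · DE = 40]
6. B_y = 13/2  [2·signedArea(BGC) = -77/4 ∩ BC · DE = 40]
   → B = (5, 13/2)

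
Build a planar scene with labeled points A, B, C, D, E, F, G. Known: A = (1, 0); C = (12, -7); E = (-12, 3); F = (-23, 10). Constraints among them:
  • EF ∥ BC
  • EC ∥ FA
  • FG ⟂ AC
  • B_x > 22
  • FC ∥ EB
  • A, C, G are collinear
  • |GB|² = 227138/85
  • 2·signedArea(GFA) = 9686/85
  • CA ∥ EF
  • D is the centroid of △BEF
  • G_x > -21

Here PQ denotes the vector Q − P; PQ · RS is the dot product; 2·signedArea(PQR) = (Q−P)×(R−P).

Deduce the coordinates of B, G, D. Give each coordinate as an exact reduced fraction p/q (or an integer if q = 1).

1. B_x = 23  [EF ∥ BC ∩ FC ∥ EB]
2. B_y = -14  [EF ∥ BC ∩ FC ∥ EB]
   → B = (23, -14)
3. G_x = -1752/85  [A, C, G are collinear ∩ FG ⟂ AC]
4. G_y = 1169/85  [A, C, G are collinear ∩ FG ⟂ AC]
   → G = (-1752/85, 1169/85)
5. D_x = -4  [D is the centroid of △BEF]
6. D_y = -1/3  [D is the centroid of △BEF]
   → D = (-4, -1/3)

B = (23, -14)
D = (-4, -1/3)
G = (-1752/85, 1169/85)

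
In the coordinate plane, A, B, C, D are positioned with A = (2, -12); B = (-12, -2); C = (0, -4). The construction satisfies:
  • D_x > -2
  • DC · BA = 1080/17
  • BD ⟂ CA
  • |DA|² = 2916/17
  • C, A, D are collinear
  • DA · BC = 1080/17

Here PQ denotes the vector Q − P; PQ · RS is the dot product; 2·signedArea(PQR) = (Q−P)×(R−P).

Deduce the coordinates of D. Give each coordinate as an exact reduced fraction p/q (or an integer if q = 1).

1. D_x = -20/17  [C, A, D are collinear ∩ BD ⟂ CA]
2. D_y = 12/17  [C, A, D are collinear ∩ BD ⟂ CA]
   → D = (-20/17, 12/17)

D = (-20/17, 12/17)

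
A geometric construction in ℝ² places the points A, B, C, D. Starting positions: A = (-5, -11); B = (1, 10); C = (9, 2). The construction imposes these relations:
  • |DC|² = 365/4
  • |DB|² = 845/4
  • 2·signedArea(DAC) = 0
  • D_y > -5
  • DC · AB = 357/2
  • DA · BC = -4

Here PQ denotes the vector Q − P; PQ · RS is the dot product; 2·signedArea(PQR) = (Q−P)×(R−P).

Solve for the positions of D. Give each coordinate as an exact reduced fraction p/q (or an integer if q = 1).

1. D_x = 2  [2·signedArea(DAC) = 0 ∩ DA · BC = -4]
2. D_y = -9/2  [2·signedArea(DAC) = 0 ∩ DA · BC = -4]
   → D = (2, -9/2)

D = (2, -9/2)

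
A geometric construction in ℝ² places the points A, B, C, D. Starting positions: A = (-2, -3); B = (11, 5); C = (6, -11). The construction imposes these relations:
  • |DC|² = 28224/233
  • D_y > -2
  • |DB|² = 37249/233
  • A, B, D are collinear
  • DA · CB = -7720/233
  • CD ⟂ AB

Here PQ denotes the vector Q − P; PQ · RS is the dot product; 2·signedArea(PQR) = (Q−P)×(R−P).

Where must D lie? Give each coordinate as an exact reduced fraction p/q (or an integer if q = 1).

1. D_x = 54/233  [A, B, D are collinear ∩ CD ⟂ AB]
2. D_y = -379/233  [A, B, D are collinear ∩ CD ⟂ AB]
   → D = (54/233, -379/233)

D = (54/233, -379/233)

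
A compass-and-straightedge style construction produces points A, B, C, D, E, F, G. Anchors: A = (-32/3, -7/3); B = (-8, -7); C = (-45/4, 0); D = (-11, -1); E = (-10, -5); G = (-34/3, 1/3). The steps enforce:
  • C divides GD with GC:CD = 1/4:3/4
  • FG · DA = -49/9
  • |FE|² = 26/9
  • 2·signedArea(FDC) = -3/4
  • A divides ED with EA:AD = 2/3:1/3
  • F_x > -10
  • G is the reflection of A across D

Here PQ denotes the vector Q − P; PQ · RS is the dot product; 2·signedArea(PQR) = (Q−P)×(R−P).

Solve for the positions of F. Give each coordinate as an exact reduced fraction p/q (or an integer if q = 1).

F = (-29/3, -10/3)

1. F_x = -29/3  [2·signedArea(FDC) = -3/4 ∩ FG · DA = -49/9]
2. F_y = -10/3  [2·signedArea(FDC) = -3/4 ∩ FG · DA = -49/9]
   → F = (-29/3, -10/3)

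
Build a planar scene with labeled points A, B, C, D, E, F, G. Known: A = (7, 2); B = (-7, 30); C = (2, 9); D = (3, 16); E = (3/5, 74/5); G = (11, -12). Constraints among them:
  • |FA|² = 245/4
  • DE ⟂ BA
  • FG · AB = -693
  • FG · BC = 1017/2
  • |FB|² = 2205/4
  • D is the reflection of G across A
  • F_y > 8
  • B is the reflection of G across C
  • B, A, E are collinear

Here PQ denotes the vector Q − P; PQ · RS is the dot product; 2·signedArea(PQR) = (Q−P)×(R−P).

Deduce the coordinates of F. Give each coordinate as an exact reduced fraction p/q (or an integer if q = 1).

F = (7/2, 9)

1. F_x = 7/2  [FG · AB = -693 ∩ FG · BC = 1017/2]
2. F_y = 9  [FG · AB = -693 ∩ FG · BC = 1017/2]
   → F = (7/2, 9)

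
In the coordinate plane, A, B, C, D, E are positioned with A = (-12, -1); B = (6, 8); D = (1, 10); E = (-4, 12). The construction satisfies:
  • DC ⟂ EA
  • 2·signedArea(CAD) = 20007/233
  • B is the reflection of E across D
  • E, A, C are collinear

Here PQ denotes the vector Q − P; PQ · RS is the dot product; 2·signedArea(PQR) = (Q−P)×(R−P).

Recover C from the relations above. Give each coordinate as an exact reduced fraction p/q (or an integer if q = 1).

1. C_x = -820/233  [E, A, C are collinear ∩ DC ⟂ EA]
2. C_y = 2978/233  [E, A, C are collinear ∩ DC ⟂ EA]
   → C = (-820/233, 2978/233)

C = (-820/233, 2978/233)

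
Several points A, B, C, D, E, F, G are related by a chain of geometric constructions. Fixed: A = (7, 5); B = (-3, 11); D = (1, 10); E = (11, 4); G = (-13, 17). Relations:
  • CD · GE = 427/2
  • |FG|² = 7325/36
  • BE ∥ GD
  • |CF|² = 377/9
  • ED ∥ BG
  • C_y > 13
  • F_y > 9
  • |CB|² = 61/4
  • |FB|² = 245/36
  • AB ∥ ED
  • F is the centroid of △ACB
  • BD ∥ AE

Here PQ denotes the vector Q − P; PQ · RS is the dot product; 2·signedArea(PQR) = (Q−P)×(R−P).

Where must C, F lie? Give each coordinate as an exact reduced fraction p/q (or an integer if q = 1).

1. C_x = -6  [line -24·x + 13·y + -639/2 = 0 ∩ |CB|² = 61/4]
2. C_y = 27/2  [line -24·x + 13·y + -639/2 = 0 ∩ |CB|² = 61/4]
   → C = (-6, 27/2)
3. F_x = -2/3  [F is the centroid of △ACB]
4. F_y = 59/6  [F is the centroid of △ACB]
   → F = (-2/3, 59/6)

C = (-6, 27/2)
F = (-2/3, 59/6)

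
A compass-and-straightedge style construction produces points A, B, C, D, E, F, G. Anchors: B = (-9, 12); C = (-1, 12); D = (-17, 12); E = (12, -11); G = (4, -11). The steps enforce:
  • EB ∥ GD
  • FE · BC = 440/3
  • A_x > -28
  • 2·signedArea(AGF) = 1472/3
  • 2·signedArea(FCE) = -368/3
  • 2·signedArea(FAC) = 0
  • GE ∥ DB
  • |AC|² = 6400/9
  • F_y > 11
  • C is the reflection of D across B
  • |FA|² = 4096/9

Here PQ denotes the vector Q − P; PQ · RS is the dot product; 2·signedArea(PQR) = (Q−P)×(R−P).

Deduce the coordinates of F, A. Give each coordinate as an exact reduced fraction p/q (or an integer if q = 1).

A = (-83/3, 12)
F = (-19/3, 12)

1. F_x = -19/3  [2·signedArea(FCE) = -368/3 ∩ FE · BC = 440/3]
2. F_y = 12  [2·signedArea(FCE) = -368/3 ∩ FE · BC = 440/3]
   → F = (-19/3, 12)
3. A_x = -83/3  [2·signedArea(FAC) = 0 ∩ 2·signedArea(AGF) = 1472/3]
4. A_y = 12  [2·signedArea(FAC) = 0 ∩ 2·signedArea(AGF) = 1472/3]
   → A = (-83/3, 12)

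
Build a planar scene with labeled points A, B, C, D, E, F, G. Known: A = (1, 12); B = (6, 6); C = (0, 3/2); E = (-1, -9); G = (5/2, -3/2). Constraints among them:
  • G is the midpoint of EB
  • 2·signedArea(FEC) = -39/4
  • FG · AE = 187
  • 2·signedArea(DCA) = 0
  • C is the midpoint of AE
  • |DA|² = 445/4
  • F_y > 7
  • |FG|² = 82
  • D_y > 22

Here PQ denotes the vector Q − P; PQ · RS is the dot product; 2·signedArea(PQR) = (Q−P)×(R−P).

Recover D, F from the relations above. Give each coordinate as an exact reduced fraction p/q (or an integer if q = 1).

1. D_x = 2  [line -21/2·x + 1·y + -3/2 = 0 ∩ |DA|² = 445/4]
2. D_y = 45/2  [line -21/2·x + 1·y + -3/2 = 0 ∩ |DA|² = 445/4]
   → D = (2, 45/2)
3. F_x = 3/2  [2·signedArea(FEC) = -39/4 ∩ FG · AE = 187]
4. F_y = 15/2  [2·signedArea(FEC) = -39/4 ∩ FG · AE = 187]
   → F = (3/2, 15/2)

D = (2, 45/2)
F = (3/2, 15/2)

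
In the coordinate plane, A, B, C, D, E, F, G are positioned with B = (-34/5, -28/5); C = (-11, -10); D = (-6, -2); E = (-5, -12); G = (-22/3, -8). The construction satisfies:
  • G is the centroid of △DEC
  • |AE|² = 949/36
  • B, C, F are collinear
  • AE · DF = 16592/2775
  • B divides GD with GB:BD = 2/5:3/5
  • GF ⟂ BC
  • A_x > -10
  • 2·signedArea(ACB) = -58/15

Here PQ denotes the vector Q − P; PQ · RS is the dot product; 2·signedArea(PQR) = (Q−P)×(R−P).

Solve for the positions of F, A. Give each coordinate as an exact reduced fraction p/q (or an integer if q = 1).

1. F_x = -7634/925  [B, C, F are collinear ∩ GF ⟂ BC]
2. F_y = -6588/925  [B, C, F are collinear ∩ GF ⟂ BC]
   → F = (-7634/925, -6588/925)
3. A_x = -55/6  [2·signedArea(ACB) = -58/15 ∩ AE · DF = 16592/2775]
4. A_y = -9  [2·signedArea(ACB) = -58/15 ∩ AE · DF = 16592/2775]
   → A = (-55/6, -9)

A = (-55/6, -9)
F = (-7634/925, -6588/925)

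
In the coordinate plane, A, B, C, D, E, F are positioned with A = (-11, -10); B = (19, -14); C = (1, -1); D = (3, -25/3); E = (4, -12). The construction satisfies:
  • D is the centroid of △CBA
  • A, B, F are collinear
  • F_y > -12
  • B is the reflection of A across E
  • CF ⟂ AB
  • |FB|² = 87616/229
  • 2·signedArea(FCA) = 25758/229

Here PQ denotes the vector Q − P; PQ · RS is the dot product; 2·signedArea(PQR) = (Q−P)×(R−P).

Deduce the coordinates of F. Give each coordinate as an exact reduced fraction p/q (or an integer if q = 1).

1. F_x = -89/229  [A, B, F are collinear ∩ CF ⟂ AB]
2. F_y = -2614/229  [A, B, F are collinear ∩ CF ⟂ AB]
   → F = (-89/229, -2614/229)

F = (-89/229, -2614/229)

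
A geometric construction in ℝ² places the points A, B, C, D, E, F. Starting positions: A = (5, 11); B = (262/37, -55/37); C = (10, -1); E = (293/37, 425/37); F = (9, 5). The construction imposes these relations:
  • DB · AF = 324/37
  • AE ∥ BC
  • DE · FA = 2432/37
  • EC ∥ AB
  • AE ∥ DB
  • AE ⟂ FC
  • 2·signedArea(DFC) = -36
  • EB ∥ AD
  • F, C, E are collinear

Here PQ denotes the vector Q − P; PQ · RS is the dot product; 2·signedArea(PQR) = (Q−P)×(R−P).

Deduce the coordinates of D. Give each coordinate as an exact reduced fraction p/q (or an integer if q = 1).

D = (154/37, -73/37)

1. D_x = 154/37  [AE ∥ DB ∩ EB ∥ AD]
2. D_y = -73/37  [AE ∥ DB ∩ EB ∥ AD]
   → D = (154/37, -73/37)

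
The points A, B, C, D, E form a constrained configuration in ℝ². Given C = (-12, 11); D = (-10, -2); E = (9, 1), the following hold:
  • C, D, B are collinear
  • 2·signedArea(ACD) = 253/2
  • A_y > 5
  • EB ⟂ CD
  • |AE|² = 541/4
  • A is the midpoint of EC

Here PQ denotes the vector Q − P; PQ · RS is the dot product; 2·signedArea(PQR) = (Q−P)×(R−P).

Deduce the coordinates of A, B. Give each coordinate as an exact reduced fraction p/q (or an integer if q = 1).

1. A_x = -3/2  [A is the midpoint of EC]
2. A_y = 6  [A is the midpoint of EC]
   → A = (-3/2, 6)
3. B_x = -1732/173  [C, D, B are collinear ∩ EB ⟂ CD]
4. B_y = -333/173  [C, D, B are collinear ∩ EB ⟂ CD]
   → B = (-1732/173, -333/173)

A = (-3/2, 6)
B = (-1732/173, -333/173)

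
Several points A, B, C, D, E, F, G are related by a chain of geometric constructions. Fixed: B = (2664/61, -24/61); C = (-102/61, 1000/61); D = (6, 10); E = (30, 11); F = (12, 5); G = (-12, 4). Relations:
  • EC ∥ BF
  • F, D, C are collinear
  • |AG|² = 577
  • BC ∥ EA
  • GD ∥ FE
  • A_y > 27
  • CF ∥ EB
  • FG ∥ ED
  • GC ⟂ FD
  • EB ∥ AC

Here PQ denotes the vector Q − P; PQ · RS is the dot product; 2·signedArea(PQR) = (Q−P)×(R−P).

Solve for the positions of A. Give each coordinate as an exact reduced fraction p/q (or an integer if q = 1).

A = (-936/61, 1695/61)

1. A_x = -936/61  [EB ∥ AC ∩ BC ∥ EA]
2. A_y = 1695/61  [EB ∥ AC ∩ BC ∥ EA]
   → A = (-936/61, 1695/61)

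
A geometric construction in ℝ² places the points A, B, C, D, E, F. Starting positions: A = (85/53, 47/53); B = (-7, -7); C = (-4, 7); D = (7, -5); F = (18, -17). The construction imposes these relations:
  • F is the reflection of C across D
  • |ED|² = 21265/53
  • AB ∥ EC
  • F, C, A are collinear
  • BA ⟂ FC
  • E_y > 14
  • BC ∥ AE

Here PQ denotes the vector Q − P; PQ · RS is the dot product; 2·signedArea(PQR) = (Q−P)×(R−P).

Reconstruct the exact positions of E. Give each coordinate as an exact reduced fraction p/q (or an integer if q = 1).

E = (244/53, 789/53)

1. E_x = 244/53  [AB ∥ EC ∩ BC ∥ AE]
2. E_y = 789/53  [AB ∥ EC ∩ BC ∥ AE]
   → E = (244/53, 789/53)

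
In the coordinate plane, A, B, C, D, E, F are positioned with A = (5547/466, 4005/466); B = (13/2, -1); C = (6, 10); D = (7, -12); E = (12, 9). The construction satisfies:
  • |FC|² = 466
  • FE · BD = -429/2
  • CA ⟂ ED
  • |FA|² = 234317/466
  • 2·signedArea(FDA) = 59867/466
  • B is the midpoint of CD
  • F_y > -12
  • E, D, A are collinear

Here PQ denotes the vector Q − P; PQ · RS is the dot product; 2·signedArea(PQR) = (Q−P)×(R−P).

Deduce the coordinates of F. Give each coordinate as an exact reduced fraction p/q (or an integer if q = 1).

F = (1, -11)

1. F_x = 1  [2·signedArea(FDA) = 59867/466 ∩ FE · BD = -429/2]
2. F_y = -11  [2·signedArea(FDA) = 59867/466 ∩ FE · BD = -429/2]
   → F = (1, -11)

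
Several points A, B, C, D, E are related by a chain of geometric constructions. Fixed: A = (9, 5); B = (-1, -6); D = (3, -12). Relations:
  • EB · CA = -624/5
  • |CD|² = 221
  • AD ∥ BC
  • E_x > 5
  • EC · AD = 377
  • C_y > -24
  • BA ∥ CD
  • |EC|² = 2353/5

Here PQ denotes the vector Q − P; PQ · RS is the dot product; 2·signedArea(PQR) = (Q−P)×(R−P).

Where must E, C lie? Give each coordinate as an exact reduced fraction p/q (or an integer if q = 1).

1. C_x = -7  [BA ∥ CD ∩ AD ∥ BC]
2. C_y = -23  [BA ∥ CD ∩ AD ∥ BC]
   → C = (-7, -23)
3. E_x = 27/5  [EC · AD = 377 ∩ EB · CA = -624/5]
4. E_y = -26/5  [EC · AD = 377 ∩ EB · CA = -624/5]
   → E = (27/5, -26/5)

C = (-7, -23)
E = (27/5, -26/5)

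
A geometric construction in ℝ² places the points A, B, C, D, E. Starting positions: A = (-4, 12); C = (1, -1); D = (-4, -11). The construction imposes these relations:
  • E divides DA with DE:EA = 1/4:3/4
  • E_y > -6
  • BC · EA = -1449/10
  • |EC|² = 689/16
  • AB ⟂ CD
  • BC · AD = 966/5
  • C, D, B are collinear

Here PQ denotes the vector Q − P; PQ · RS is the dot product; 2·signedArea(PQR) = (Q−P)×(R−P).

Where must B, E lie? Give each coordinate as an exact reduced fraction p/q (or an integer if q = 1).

B = (26/5, 37/5)
E = (-4, -21/4)

1. B_x = 26/5  [C, D, B are collinear ∩ AB ⟂ CD]
2. B_y = 37/5  [C, D, B are collinear ∩ AB ⟂ CD]
   → B = (26/5, 37/5)
3. E_x = -4  [E divides DA with DE:EA = 1/4:3/4]
4. E_y = -21/4  [E divides DA with DE:EA = 1/4:3/4]
   → E = (-4, -21/4)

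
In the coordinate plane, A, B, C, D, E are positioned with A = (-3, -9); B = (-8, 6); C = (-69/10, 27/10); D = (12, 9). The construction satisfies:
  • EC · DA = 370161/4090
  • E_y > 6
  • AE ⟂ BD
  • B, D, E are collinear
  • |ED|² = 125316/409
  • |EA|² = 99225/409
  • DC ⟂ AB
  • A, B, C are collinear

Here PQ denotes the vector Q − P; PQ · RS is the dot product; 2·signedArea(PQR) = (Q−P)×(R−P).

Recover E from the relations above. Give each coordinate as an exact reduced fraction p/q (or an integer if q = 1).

1. E_x = -2172/409  [B, D, E are collinear ∩ AE ⟂ BD]
2. E_y = 2619/409  [B, D, E are collinear ∩ AE ⟂ BD]
   → E = (-2172/409, 2619/409)

E = (-2172/409, 2619/409)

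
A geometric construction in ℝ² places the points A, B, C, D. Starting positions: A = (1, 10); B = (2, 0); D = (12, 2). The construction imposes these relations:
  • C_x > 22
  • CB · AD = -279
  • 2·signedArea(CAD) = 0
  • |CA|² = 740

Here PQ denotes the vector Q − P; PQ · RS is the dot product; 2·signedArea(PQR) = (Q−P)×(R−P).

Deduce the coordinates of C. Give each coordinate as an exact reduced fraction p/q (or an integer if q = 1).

1. C_x = 23  [2·signedArea(CAD) = 0 ∩ CB · AD = -279]
2. C_y = -6  [2·signedArea(CAD) = 0 ∩ CB · AD = -279]
   → C = (23, -6)

C = (23, -6)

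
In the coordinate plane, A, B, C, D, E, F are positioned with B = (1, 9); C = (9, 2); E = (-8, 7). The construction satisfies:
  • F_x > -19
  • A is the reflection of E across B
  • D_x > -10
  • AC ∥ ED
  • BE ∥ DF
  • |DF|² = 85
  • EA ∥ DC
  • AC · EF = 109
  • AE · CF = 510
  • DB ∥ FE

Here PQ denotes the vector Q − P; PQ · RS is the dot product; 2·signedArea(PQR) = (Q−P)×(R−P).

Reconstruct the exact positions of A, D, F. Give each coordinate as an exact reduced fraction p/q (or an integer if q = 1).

A = (10, 11)
D = (-9, -2)
F = (-18, -4)

1. A_x = 10  [A is the reflection of E across B]
2. A_y = 11  [A is the reflection of E across B]
   → A = (10, 11)
3. D_x = -9  [EA ∥ DC ∩ AC ∥ ED]
4. D_y = -2  [EA ∥ DC ∩ AC ∥ ED]
   → D = (-9, -2)
5. F_x = -18  [DB ∥ FE ∩ BE ∥ DF]
6. F_y = -4  [DB ∥ FE ∩ BE ∥ DF]
   → F = (-18, -4)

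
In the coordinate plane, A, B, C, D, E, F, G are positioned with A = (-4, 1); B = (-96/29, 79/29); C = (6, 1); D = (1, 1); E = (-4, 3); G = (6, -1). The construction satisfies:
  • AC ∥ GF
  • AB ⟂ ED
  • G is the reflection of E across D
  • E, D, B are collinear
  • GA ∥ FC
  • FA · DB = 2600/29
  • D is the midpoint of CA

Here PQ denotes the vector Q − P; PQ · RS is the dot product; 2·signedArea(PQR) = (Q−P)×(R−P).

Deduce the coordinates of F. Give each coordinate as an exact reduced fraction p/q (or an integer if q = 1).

F = (16, -1)

1. F_x = 16  [GA ∥ FC ∩ AC ∥ GF]
2. F_y = -1  [GA ∥ FC ∩ AC ∥ GF]
   → F = (16, -1)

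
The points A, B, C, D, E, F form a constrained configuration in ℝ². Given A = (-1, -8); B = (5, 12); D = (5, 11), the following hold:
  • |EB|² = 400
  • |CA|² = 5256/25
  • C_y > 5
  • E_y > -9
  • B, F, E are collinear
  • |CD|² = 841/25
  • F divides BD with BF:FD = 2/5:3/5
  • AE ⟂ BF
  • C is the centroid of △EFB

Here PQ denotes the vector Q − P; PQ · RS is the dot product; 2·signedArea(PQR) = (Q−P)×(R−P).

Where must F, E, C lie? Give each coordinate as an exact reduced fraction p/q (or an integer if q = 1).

1. F_x = 5  [F divides BD with BF:FD = 2/5:3/5]
2. F_y = 58/5  [F divides BD with BF:FD = 2/5:3/5]
   → F = (5, 58/5)
3. E_x = 5  [B, F, E are collinear ∩ AE ⟂ BF]
4. E_y = -8  [B, F, E are collinear ∩ AE ⟂ BF]
   → E = (5, -8)
5. C_x = 5  [C is the centroid of △EFB]
6. C_y = 26/5  [C is the centroid of △EFB]
   → C = (5, 26/5)

C = (5, 26/5)
E = (5, -8)
F = (5, 58/5)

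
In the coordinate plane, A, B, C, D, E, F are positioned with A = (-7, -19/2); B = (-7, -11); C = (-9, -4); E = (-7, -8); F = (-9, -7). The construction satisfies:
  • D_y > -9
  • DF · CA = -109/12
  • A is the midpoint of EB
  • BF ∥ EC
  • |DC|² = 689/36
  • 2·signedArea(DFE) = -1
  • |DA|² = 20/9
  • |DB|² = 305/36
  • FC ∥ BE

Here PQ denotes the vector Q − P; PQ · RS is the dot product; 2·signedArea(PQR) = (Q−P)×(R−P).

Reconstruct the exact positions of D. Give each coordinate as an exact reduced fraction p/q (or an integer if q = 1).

D = (-23/3, -49/6)

1. D_x = -23/3  [2·signedArea(DFE) = -1 ∩ DF · CA = -109/12]
2. D_y = -49/6  [2·signedArea(DFE) = -1 ∩ DF · CA = -109/12]
   → D = (-23/3, -49/6)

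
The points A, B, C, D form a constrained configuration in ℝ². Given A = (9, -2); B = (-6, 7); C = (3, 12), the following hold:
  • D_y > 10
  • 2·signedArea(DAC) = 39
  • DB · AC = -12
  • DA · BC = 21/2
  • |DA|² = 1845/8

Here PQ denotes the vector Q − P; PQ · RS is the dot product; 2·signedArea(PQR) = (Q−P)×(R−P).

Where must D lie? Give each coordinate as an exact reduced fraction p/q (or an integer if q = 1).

D = (3/4, 43/4)

1. D_x = 3/4  [DB · AC = -12 ∩ 2·signedArea(DAC) = 39]
2. D_y = 43/4  [DB · AC = -12 ∩ 2·signedArea(DAC) = 39]
   → D = (3/4, 43/4)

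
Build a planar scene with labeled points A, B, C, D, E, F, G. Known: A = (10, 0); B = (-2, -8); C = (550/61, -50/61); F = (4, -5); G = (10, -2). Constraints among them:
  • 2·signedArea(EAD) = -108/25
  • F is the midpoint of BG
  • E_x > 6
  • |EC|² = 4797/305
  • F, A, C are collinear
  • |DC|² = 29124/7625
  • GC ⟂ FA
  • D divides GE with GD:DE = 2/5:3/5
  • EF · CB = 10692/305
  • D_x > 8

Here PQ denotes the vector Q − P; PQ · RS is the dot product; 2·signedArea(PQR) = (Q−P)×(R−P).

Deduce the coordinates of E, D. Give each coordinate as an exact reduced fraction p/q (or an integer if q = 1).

1. E_x = 32/5  [line 672/61·x + 438/61·y + -13182/305 = 0 ∩ |EC|² = 4797/305]
2. E_y = -19/5  [line 672/61·x + 438/61·y + -13182/305 = 0 ∩ |EC|² = 4797/305]
   → E = (32/5, -19/5)
3. D_x = 214/25  [2·signedArea(EAD) = -108/25 ∩ D divides GE with GD:DE = 2/5:3/5]
4. D_y = -68/25  [2·signedArea(EAD) = -108/25 ∩ D divides GE with GD:DE = 2/5:3/5]
   → D = (214/25, -68/25)

D = (214/25, -68/25)
E = (32/5, -19/5)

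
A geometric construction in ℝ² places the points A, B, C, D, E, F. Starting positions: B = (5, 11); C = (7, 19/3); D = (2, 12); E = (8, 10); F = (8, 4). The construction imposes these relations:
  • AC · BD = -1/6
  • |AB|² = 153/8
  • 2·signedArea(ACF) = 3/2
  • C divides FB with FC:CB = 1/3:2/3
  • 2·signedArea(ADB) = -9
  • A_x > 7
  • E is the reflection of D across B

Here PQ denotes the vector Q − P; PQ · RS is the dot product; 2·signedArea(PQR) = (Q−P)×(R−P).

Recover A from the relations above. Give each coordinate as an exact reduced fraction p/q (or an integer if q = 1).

1. A_x = 29/4  [AC · BD = -1/6 ∩ 2·signedArea(ADB) = -9]
2. A_y = 29/4  [AC · BD = -1/6 ∩ 2·signedArea(ADB) = -9]
   → A = (29/4, 29/4)

A = (29/4, 29/4)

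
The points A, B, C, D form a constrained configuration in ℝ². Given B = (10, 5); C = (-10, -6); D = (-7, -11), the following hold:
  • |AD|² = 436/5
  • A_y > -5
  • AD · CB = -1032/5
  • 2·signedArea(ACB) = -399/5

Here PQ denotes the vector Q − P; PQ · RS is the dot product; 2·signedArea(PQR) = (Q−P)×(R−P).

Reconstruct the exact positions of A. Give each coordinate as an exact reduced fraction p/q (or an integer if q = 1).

A = (-1/5, -23/5)

1. A_x = -1/5  [AD · CB = -1032/5 ∩ 2·signedArea(ACB) = -399/5]
2. A_y = -23/5  [AD · CB = -1032/5 ∩ 2·signedArea(ACB) = -399/5]
   → A = (-1/5, -23/5)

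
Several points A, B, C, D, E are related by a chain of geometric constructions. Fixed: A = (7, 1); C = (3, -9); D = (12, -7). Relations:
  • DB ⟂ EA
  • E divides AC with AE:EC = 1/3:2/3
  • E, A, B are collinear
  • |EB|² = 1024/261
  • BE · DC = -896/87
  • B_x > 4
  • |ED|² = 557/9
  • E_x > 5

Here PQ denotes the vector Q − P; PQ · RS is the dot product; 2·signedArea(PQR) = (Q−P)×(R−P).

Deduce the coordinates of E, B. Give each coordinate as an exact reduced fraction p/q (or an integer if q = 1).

1. E_x = 17/3  [E divides AC with AE:EC = 1/3:2/3]
2. E_y = -7/3  [E divides AC with AE:EC = 1/3:2/3]
   → E = (17/3, -7/3)
3. B_x = 143/29  [E, A, B are collinear ∩ DB ⟂ EA]
4. B_y = -121/29  [E, A, B are collinear ∩ DB ⟂ EA]
   → B = (143/29, -121/29)

B = (143/29, -121/29)
E = (17/3, -7/3)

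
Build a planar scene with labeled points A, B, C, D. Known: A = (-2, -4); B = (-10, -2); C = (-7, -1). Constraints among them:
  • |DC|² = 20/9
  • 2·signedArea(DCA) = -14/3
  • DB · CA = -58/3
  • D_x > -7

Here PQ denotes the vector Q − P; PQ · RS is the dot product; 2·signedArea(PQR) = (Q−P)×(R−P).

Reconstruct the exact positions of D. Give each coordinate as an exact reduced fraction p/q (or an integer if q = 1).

D = (-19/3, -7/3)

1. D_x = -19/3  [2·signedArea(DCA) = -14/3 ∩ DB · CA = -58/3]
2. D_y = -7/3  [2·signedArea(DCA) = -14/3 ∩ DB · CA = -58/3]
   → D = (-19/3, -7/3)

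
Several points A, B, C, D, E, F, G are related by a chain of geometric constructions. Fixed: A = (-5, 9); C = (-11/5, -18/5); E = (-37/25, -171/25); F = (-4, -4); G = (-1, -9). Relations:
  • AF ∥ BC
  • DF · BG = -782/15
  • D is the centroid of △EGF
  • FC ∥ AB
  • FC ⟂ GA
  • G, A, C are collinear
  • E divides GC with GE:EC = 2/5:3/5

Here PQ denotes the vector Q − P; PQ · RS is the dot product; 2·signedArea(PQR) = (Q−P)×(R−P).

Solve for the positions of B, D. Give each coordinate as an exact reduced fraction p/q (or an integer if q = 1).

B = (-16/5, 47/5)
D = (-54/25, -496/75)

1. B_x = -16/5  [AF ∥ BC ∩ FC ∥ AB]
2. B_y = 47/5  [AF ∥ BC ∩ FC ∥ AB]
   → B = (-16/5, 47/5)
3. D_x = -54/25  [D is the centroid of △EGF]
4. D_y = -496/75  [D is the centroid of △EGF]
   → D = (-54/25, -496/75)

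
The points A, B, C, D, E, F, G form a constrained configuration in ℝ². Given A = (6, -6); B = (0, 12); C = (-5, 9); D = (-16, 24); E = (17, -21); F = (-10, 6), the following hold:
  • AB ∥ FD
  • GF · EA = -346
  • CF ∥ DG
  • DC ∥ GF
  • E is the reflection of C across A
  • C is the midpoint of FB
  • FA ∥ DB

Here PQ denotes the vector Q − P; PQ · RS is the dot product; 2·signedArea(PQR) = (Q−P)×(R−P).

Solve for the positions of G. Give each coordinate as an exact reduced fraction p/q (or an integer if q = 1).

G = (-21, 21)

1. G_x = -21  [DC ∥ GF ∩ CF ∥ DG]
2. G_y = 21  [DC ∥ GF ∩ CF ∥ DG]
   → G = (-21, 21)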